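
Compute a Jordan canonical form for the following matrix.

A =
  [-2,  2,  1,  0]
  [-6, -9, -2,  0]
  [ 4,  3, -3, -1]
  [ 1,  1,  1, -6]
J_3(-5) ⊕ J_1(-5)

The characteristic polynomial is
  det(x·I − A) = x^4 + 20*x^3 + 150*x^2 + 500*x + 625 = (x + 5)^4

Eigenvalues and multiplicities (the geometric multiplicity of λ is n − rank(A − λI), which equals the number of Jordan blocks for λ):
  λ = -5: algebraic multiplicity = 4, geometric multiplicity = 2

Determining the block sizes for each eigenvalue:
  λ = -5: with am = 4 and gm = 2, the partition is not yet determined (e.g. several partitions of 4 into 2 parts exist). Let N = A − (-5)·I. Computing rank(N^1) = 2, rank(N^2) = 1, rank(N^3) = 0; the number of blocks of size ≥ j is rank(N^{j−1}) − rank(N^j), giving [2, 1, 1]. So we have 1 block(s) of size 3, 1 block(s) of size 1 → block sizes [3, 1]

Assembling the blocks gives a Jordan form
J =
  [-5,  1,  0,  0]
  [ 0, -5,  1,  0]
  [ 0,  0, -5,  0]
  [ 0,  0,  0, -5]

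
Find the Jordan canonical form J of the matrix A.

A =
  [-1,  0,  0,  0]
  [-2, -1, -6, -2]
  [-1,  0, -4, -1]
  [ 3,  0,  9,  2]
J_2(-1) ⊕ J_1(-1) ⊕ J_1(-1)

The characteristic polynomial is
  det(x·I − A) = x^4 + 4*x^3 + 6*x^2 + 4*x + 1 = (x + 1)^4

Eigenvalues and multiplicities (the geometric multiplicity of λ is n − rank(A − λI), which equals the number of Jordan blocks for λ):
  λ = -1: algebraic multiplicity = 4, geometric multiplicity = 3

Determining the block sizes for each eigenvalue:
  λ = -1: 3 blocks summing to 4 forces exactly one block of size 2 and the rest size 1 → block sizes [2, 1, 1]

Assembling the blocks gives a Jordan form
J =
  [-1,  1,  0,  0]
  [ 0, -1,  0,  0]
  [ 0,  0, -1,  0]
  [ 0,  0,  0, -1]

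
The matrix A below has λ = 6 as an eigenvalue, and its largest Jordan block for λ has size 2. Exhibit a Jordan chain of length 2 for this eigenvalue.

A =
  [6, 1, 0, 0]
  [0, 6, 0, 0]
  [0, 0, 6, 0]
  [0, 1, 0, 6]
A Jordan chain for λ = 6 of length 2:
v_1 = (1, 0, 0, 1)ᵀ
v_2 = (0, 1, 0, 0)ᵀ

Let N = A − (6)·I. We want v_2 with N^2 v_2 = 0 but N^1 v_2 ≠ 0; then v_{j-1} := N · v_j for j = 2, …, 2.

Pick v_2 = (0, 1, 0, 0)ᵀ.
Then v_1 = N · v_2 = (1, 0, 0, 1)ᵀ.

Sanity check: (A − (6)·I) v_1 = (0, 0, 0, 0)ᵀ = 0. ✓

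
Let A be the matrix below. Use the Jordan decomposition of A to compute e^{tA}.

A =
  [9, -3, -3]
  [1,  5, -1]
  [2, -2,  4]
e^{tA} =
  [3*t*exp(6*t) + exp(6*t), -3*t*exp(6*t), -3*t*exp(6*t)]
  [t*exp(6*t), -t*exp(6*t) + exp(6*t), -t*exp(6*t)]
  [2*t*exp(6*t), -2*t*exp(6*t), -2*t*exp(6*t) + exp(6*t)]

Strategy: write A = P · J · P⁻¹ where J is a Jordan canonical form, so e^{tA} = P · e^{tJ} · P⁻¹, and e^{tJ} can be computed block-by-block.

A has Jordan form
J =
  [6, 1, 0]
  [0, 6, 0]
  [0, 0, 6]
(up to reordering of blocks).

Per-block formulas:
  For a 1×1 block at λ = 6: exp(t · [6]) = [e^(6t)].
  For a 2×2 Jordan block J_2(6): exp(t · J_2(6)) = e^(6t)·(I + t·N), where N is the 2×2 nilpotent shift.

After assembling e^{tJ} and conjugating by P, we get:

e^{tA} =
  [3*t*exp(6*t) + exp(6*t), -3*t*exp(6*t), -3*t*exp(6*t)]
  [t*exp(6*t), -t*exp(6*t) + exp(6*t), -t*exp(6*t)]
  [2*t*exp(6*t), -2*t*exp(6*t), -2*t*exp(6*t) + exp(6*t)]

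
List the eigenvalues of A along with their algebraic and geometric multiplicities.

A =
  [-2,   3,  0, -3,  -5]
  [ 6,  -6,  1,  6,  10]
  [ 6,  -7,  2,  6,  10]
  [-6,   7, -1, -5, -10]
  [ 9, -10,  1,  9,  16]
λ = 1: alg = 5, geom = 3

Step 1 — factor the characteristic polynomial to read off the algebraic multiplicities:
  χ_A(x) = (x - 1)^5

Step 2 — compute geometric multiplicities via the rank-nullity identity g(λ) = n − rank(A − λI):
  rank(A − (1)·I) = 2, so dim ker(A − (1)·I) = n − 2 = 3

Summary:
  λ = 1: algebraic multiplicity = 5, geometric multiplicity = 3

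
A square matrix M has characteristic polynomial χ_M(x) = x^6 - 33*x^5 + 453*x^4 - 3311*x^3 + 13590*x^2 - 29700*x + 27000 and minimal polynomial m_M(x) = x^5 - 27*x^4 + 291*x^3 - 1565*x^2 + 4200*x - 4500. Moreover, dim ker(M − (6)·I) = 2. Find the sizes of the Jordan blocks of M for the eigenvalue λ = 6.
Block sizes for λ = 6: [2, 1]

Step 1 — from the characteristic polynomial, algebraic multiplicity of λ = 6 is 3. From dim ker(M − (6)·I) = 2, there are exactly 2 Jordan blocks for λ = 6.
Step 2 — from the minimal polynomial, the factor (x − 6)^2 tells us the largest block for λ = 6 has size 2.
Step 3 — with total size 3, 2 blocks, and largest block 2, the block sizes (in nonincreasing order) are [2, 1].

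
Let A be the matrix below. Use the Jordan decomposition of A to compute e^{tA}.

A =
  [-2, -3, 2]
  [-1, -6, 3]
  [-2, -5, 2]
e^{tA} =
  [-t^2*exp(-2*t)/2 + exp(-2*t), t^2*exp(-2*t) - 3*t*exp(-2*t), -t^2*exp(-2*t)/2 + 2*t*exp(-2*t)]
  [-t^2*exp(-2*t) - t*exp(-2*t), 2*t^2*exp(-2*t) - 4*t*exp(-2*t) + exp(-2*t), -t^2*exp(-2*t) + 3*t*exp(-2*t)]
  [-3*t^2*exp(-2*t)/2 - 2*t*exp(-2*t), 3*t^2*exp(-2*t) - 5*t*exp(-2*t), -3*t^2*exp(-2*t)/2 + 4*t*exp(-2*t) + exp(-2*t)]

Strategy: write A = P · J · P⁻¹ where J is a Jordan canonical form, so e^{tA} = P · e^{tJ} · P⁻¹, and e^{tJ} can be computed block-by-block.

A has Jordan form
J =
  [-2,  1,  0]
  [ 0, -2,  1]
  [ 0,  0, -2]
(up to reordering of blocks).

Per-block formulas:
  For a 3×3 Jordan block J_3(-2): exp(t · J_3(-2)) = e^(-2t)·(I + t·N + (t^2/2)·N^2), where N is the 3×3 nilpotent shift.

After assembling e^{tJ} and conjugating by P, we get:

e^{tA} =
  [-t^2*exp(-2*t)/2 + exp(-2*t), t^2*exp(-2*t) - 3*t*exp(-2*t), -t^2*exp(-2*t)/2 + 2*t*exp(-2*t)]
  [-t^2*exp(-2*t) - t*exp(-2*t), 2*t^2*exp(-2*t) - 4*t*exp(-2*t) + exp(-2*t), -t^2*exp(-2*t) + 3*t*exp(-2*t)]
  [-3*t^2*exp(-2*t)/2 - 2*t*exp(-2*t), 3*t^2*exp(-2*t) - 5*t*exp(-2*t), -3*t^2*exp(-2*t)/2 + 4*t*exp(-2*t) + exp(-2*t)]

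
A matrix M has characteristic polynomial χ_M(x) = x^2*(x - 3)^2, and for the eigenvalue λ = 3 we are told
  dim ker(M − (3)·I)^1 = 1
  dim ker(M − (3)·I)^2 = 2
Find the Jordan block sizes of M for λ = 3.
Block sizes for λ = 3: [2]

From the dimensions of kernels of powers, the number of Jordan blocks of size at least j is d_j − d_{j−1} where d_j = dim ker(N^j) (with d_0 = 0). Computing the differences gives [1, 1].
The number of blocks of size exactly k is (#blocks of size ≥ k) − (#blocks of size ≥ k + 1), so the partition is: 1 block(s) of size 2.
In nonincreasing order the block sizes are [2].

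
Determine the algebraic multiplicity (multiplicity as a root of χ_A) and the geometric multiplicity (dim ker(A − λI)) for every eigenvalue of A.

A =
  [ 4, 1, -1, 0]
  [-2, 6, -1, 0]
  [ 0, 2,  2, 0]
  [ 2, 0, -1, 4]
λ = 4: alg = 4, geom = 2

Step 1 — factor the characteristic polynomial to read off the algebraic multiplicities:
  χ_A(x) = (x - 4)^4

Step 2 — compute geometric multiplicities via the rank-nullity identity g(λ) = n − rank(A − λI):
  rank(A − (4)·I) = 2, so dim ker(A − (4)·I) = n − 2 = 2

Summary:
  λ = 4: algebraic multiplicity = 4, geometric multiplicity = 2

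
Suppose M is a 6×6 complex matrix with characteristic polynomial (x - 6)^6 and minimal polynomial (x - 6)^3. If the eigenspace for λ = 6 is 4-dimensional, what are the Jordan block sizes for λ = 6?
Block sizes for λ = 6: [3, 1, 1, 1]

Step 1 — from the characteristic polynomial, algebraic multiplicity of λ = 6 is 6. From dim ker(M − (6)·I) = 4, there are exactly 4 Jordan blocks for λ = 6.
Step 2 — from the minimal polynomial, the factor (x − 6)^3 tells us the largest block for λ = 6 has size 3.
Step 3 — with total size 6, 4 blocks, and largest block 3, the block sizes (in nonincreasing order) are [3, 1, 1, 1].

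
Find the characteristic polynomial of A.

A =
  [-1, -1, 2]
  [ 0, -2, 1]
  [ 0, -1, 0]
x^3 + 3*x^2 + 3*x + 1

Expanding det(x·I − A) (e.g. by cofactor expansion or by noting that A is similar to its Jordan form J, which has the same characteristic polynomial as A) gives
  χ_A(x) = x^3 + 3*x^2 + 3*x + 1
which factors as (x + 1)^3. The eigenvalues (with algebraic multiplicities) are λ = -1 with multiplicity 3.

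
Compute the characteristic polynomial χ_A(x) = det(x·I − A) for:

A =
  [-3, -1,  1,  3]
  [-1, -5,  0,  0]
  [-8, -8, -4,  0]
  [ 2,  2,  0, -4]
x^4 + 16*x^3 + 96*x^2 + 256*x + 256

Expanding det(x·I − A) (e.g. by cofactor expansion or by noting that A is similar to its Jordan form J, which has the same characteristic polynomial as A) gives
  χ_A(x) = x^4 + 16*x^3 + 96*x^2 + 256*x + 256
which factors as (x + 4)^4. The eigenvalues (with algebraic multiplicities) are λ = -4 with multiplicity 4.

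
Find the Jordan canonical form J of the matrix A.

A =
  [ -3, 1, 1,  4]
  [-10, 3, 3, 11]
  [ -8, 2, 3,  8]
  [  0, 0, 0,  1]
J_3(1) ⊕ J_1(1)

The characteristic polynomial is
  det(x·I − A) = x^4 - 4*x^3 + 6*x^2 - 4*x + 1 = (x - 1)^4

Eigenvalues and multiplicities (the geometric multiplicity of λ is n − rank(A − λI), which equals the number of Jordan blocks for λ):
  λ = 1: algebraic multiplicity = 4, geometric multiplicity = 2

Determining the block sizes for each eigenvalue:
  λ = 1: with am = 4 and gm = 2, the partition is not yet determined (e.g. several partitions of 4 into 2 parts exist). Let N = A − (1)·I. Computing rank(N^1) = 2, rank(N^2) = 1, rank(N^3) = 0; the number of blocks of size ≥ j is rank(N^{j−1}) − rank(N^j), giving [2, 1, 1]. So we have 1 block(s) of size 3, 1 block(s) of size 1 → block sizes [3, 1]

Assembling the blocks gives a Jordan form
J =
  [1, 1, 0, 0]
  [0, 1, 1, 0]
  [0, 0, 1, 0]
  [0, 0, 0, 1]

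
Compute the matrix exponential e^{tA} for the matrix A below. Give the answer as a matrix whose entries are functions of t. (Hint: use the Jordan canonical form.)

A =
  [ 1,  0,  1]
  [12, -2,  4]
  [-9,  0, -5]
e^{tA} =
  [3*t*exp(-2*t) + exp(-2*t), 0, t*exp(-2*t)]
  [12*t*exp(-2*t), exp(-2*t), 4*t*exp(-2*t)]
  [-9*t*exp(-2*t), 0, -3*t*exp(-2*t) + exp(-2*t)]

Strategy: write A = P · J · P⁻¹ where J is a Jordan canonical form, so e^{tA} = P · e^{tJ} · P⁻¹, and e^{tJ} can be computed block-by-block.

A has Jordan form
J =
  [-2,  1,  0]
  [ 0, -2,  0]
  [ 0,  0, -2]
(up to reordering of blocks).

Per-block formulas:
  For a 2×2 Jordan block J_2(-2): exp(t · J_2(-2)) = e^(-2t)·(I + t·N), where N is the 2×2 nilpotent shift.
  For a 1×1 block at λ = -2: exp(t · [-2]) = [e^(-2t)].

After assembling e^{tJ} and conjugating by P, we get:

e^{tA} =
  [3*t*exp(-2*t) + exp(-2*t), 0, t*exp(-2*t)]
  [12*t*exp(-2*t), exp(-2*t), 4*t*exp(-2*t)]
  [-9*t*exp(-2*t), 0, -3*t*exp(-2*t) + exp(-2*t)]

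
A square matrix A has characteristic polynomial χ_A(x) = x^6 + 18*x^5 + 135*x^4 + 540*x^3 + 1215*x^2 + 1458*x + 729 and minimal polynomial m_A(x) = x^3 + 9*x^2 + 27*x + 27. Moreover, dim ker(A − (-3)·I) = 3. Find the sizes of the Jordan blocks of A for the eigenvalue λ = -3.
Block sizes for λ = -3: [3, 2, 1]

Step 1 — from the characteristic polynomial, algebraic multiplicity of λ = -3 is 6. From dim ker(A − (-3)·I) = 3, there are exactly 3 Jordan blocks for λ = -3.
Step 2 — from the minimal polynomial, the factor (x + 3)^3 tells us the largest block for λ = -3 has size 3.
Step 3 — with total size 6, 3 blocks, and largest block 3, the block sizes (in nonincreasing order) are [3, 2, 1].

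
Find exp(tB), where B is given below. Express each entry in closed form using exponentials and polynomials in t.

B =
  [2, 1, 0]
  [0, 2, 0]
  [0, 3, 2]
e^{tB} =
  [exp(2*t), t*exp(2*t), 0]
  [0, exp(2*t), 0]
  [0, 3*t*exp(2*t), exp(2*t)]

Strategy: write B = P · J · P⁻¹ where J is a Jordan canonical form, so e^{tB} = P · e^{tJ} · P⁻¹, and e^{tJ} can be computed block-by-block.

B has Jordan form
J =
  [2, 1, 0]
  [0, 2, 0]
  [0, 0, 2]
(up to reordering of blocks).

Per-block formulas:
  For a 2×2 Jordan block J_2(2): exp(t · J_2(2)) = e^(2t)·(I + t·N), where N is the 2×2 nilpotent shift.
  For a 1×1 block at λ = 2: exp(t · [2]) = [e^(2t)].

After assembling e^{tJ} and conjugating by P, we get:

e^{tB} =
  [exp(2*t), t*exp(2*t), 0]
  [0, exp(2*t), 0]
  [0, 3*t*exp(2*t), exp(2*t)]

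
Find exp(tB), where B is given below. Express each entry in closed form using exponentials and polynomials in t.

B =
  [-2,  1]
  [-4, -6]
e^{tB} =
  [2*t*exp(-4*t) + exp(-4*t), t*exp(-4*t)]
  [-4*t*exp(-4*t), -2*t*exp(-4*t) + exp(-4*t)]

Strategy: write B = P · J · P⁻¹ where J is a Jordan canonical form, so e^{tB} = P · e^{tJ} · P⁻¹, and e^{tJ} can be computed block-by-block.

B has Jordan form
J =
  [-4,  1]
  [ 0, -4]
(up to reordering of blocks).

Per-block formulas:
  For a 2×2 Jordan block J_2(-4): exp(t · J_2(-4)) = e^(-4t)·(I + t·N), where N is the 2×2 nilpotent shift.

After assembling e^{tJ} and conjugating by P, we get:

e^{tB} =
  [2*t*exp(-4*t) + exp(-4*t), t*exp(-4*t)]
  [-4*t*exp(-4*t), -2*t*exp(-4*t) + exp(-4*t)]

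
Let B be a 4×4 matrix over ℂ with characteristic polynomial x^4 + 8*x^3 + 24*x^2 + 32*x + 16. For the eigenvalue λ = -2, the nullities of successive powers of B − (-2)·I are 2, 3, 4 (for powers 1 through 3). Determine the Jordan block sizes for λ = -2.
Block sizes for λ = -2: [3, 1]

From the dimensions of kernels of powers, the number of Jordan blocks of size at least j is d_j − d_{j−1} where d_j = dim ker(N^j) (with d_0 = 0). Computing the differences gives [2, 1, 1].
The number of blocks of size exactly k is (#blocks of size ≥ k) − (#blocks of size ≥ k + 1), so the partition is: 1 block(s) of size 1, 1 block(s) of size 3.
In nonincreasing order the block sizes are [3, 1].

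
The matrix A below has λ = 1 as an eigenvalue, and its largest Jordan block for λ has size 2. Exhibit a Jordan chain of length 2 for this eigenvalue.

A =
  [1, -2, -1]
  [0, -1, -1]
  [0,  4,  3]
A Jordan chain for λ = 1 of length 2:
v_1 = (-2, -2, 4)ᵀ
v_2 = (0, 1, 0)ᵀ

Let N = A − (1)·I. We want v_2 with N^2 v_2 = 0 but N^1 v_2 ≠ 0; then v_{j-1} := N · v_j for j = 2, …, 2.

Pick v_2 = (0, 1, 0)ᵀ.
Then v_1 = N · v_2 = (-2, -2, 4)ᵀ.

Sanity check: (A − (1)·I) v_1 = (0, 0, 0)ᵀ = 0. ✓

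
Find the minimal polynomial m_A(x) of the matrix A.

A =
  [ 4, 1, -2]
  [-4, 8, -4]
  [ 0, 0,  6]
x^2 - 12*x + 36

The characteristic polynomial is χ_A(x) = (x - 6)^3, so the eigenvalues are known. The minimal polynomial is
  m_A(x) = Π_λ (x − λ)^{k_λ}
where k_λ is the size of the *largest* Jordan block for λ (equivalently, the smallest k with (A − λI)^k v = 0 for every generalised eigenvector v of λ).

  λ = 6: largest Jordan block has size 2, contributing (x − 6)^2

So m_A(x) = (x - 6)^2 = x^2 - 12*x + 36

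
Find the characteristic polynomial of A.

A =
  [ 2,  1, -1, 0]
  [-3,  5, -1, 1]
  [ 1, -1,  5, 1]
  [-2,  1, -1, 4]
x^4 - 16*x^3 + 96*x^2 - 256*x + 256

Expanding det(x·I − A) (e.g. by cofactor expansion or by noting that A is similar to its Jordan form J, which has the same characteristic polynomial as A) gives
  χ_A(x) = x^4 - 16*x^3 + 96*x^2 - 256*x + 256
which factors as (x - 4)^4. The eigenvalues (with algebraic multiplicities) are λ = 4 with multiplicity 4.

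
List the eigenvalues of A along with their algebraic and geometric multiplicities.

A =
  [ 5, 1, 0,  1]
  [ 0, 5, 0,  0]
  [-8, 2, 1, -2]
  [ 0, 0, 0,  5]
λ = 1: alg = 1, geom = 1; λ = 5: alg = 3, geom = 2

Step 1 — factor the characteristic polynomial to read off the algebraic multiplicities:
  χ_A(x) = (x - 5)^3*(x - 1)

Step 2 — compute geometric multiplicities via the rank-nullity identity g(λ) = n − rank(A − λI):
  rank(A − (1)·I) = 3, so dim ker(A − (1)·I) = n − 3 = 1
  rank(A − (5)·I) = 2, so dim ker(A − (5)·I) = n − 2 = 2

Summary:
  λ = 1: algebraic multiplicity = 1, geometric multiplicity = 1
  λ = 5: algebraic multiplicity = 3, geometric multiplicity = 2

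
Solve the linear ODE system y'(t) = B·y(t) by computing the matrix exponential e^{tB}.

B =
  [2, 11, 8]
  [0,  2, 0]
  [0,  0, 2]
e^{tB} =
  [exp(2*t), 11*t*exp(2*t), 8*t*exp(2*t)]
  [0, exp(2*t), 0]
  [0, 0, exp(2*t)]

Strategy: write B = P · J · P⁻¹ where J is a Jordan canonical form, so e^{tB} = P · e^{tJ} · P⁻¹, and e^{tJ} can be computed block-by-block.

B has Jordan form
J =
  [2, 1, 0]
  [0, 2, 0]
  [0, 0, 2]
(up to reordering of blocks).

Per-block formulas:
  For a 2×2 Jordan block J_2(2): exp(t · J_2(2)) = e^(2t)·(I + t·N), where N is the 2×2 nilpotent shift.
  For a 1×1 block at λ = 2: exp(t · [2]) = [e^(2t)].

After assembling e^{tJ} and conjugating by P, we get:

e^{tB} =
  [exp(2*t), 11*t*exp(2*t), 8*t*exp(2*t)]
  [0, exp(2*t), 0]
  [0, 0, exp(2*t)]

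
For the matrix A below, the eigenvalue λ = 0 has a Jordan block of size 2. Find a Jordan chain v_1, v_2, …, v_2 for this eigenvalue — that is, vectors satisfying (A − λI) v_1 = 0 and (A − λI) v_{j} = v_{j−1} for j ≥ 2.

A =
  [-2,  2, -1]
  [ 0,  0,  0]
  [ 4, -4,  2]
A Jordan chain for λ = 0 of length 2:
v_1 = (-2, 0, 4)ᵀ
v_2 = (1, 0, 0)ᵀ

Let N = A − (0)·I. We want v_2 with N^2 v_2 = 0 but N^1 v_2 ≠ 0; then v_{j-1} := N · v_j for j = 2, …, 2.

Pick v_2 = (1, 0, 0)ᵀ.
Then v_1 = N · v_2 = (-2, 0, 4)ᵀ.

Sanity check: (A − (0)·I) v_1 = (0, 0, 0)ᵀ = 0. ✓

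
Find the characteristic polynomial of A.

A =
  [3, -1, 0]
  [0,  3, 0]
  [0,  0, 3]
x^3 - 9*x^2 + 27*x - 27

Expanding det(x·I − A) (e.g. by cofactor expansion or by noting that A is similar to its Jordan form J, which has the same characteristic polynomial as A) gives
  χ_A(x) = x^3 - 9*x^2 + 27*x - 27
which factors as (x - 3)^3. The eigenvalues (with algebraic multiplicities) are λ = 3 with multiplicity 3.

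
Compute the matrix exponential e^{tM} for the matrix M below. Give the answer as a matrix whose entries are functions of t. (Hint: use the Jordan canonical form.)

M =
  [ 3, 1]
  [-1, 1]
e^{tM} =
  [t*exp(2*t) + exp(2*t), t*exp(2*t)]
  [-t*exp(2*t), -t*exp(2*t) + exp(2*t)]

Strategy: write M = P · J · P⁻¹ where J is a Jordan canonical form, so e^{tM} = P · e^{tJ} · P⁻¹, and e^{tJ} can be computed block-by-block.

M has Jordan form
J =
  [2, 1]
  [0, 2]
(up to reordering of blocks).

Per-block formulas:
  For a 2×2 Jordan block J_2(2): exp(t · J_2(2)) = e^(2t)·(I + t·N), where N is the 2×2 nilpotent shift.

After assembling e^{tJ} and conjugating by P, we get:

e^{tM} =
  [t*exp(2*t) + exp(2*t), t*exp(2*t)]
  [-t*exp(2*t), -t*exp(2*t) + exp(2*t)]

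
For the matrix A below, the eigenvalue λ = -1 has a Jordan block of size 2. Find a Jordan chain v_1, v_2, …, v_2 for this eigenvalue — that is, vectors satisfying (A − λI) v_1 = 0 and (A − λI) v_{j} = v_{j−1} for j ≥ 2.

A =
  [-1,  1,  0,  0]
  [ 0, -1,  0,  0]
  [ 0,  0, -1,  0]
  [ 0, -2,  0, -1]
A Jordan chain for λ = -1 of length 2:
v_1 = (1, 0, 0, -2)ᵀ
v_2 = (0, 1, 0, 0)ᵀ

Let N = A − (-1)·I. We want v_2 with N^2 v_2 = 0 but N^1 v_2 ≠ 0; then v_{j-1} := N · v_j for j = 2, …, 2.

Pick v_2 = (0, 1, 0, 0)ᵀ.
Then v_1 = N · v_2 = (1, 0, 0, -2)ᵀ.

Sanity check: (A − (-1)·I) v_1 = (0, 0, 0, 0)ᵀ = 0. ✓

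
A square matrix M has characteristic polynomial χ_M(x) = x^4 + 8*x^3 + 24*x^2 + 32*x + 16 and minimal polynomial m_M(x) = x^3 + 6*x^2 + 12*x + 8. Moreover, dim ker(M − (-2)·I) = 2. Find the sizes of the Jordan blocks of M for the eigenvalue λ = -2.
Block sizes for λ = -2: [3, 1]

Step 1 — from the characteristic polynomial, algebraic multiplicity of λ = -2 is 4. From dim ker(M − (-2)·I) = 2, there are exactly 2 Jordan blocks for λ = -2.
Step 2 — from the minimal polynomial, the factor (x + 2)^3 tells us the largest block for λ = -2 has size 3.
Step 3 — with total size 4, 2 blocks, and largest block 3, the block sizes (in nonincreasing order) are [3, 1].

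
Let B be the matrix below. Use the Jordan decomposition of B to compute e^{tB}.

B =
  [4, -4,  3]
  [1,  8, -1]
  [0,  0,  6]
e^{tB} =
  [-2*t*exp(6*t) + exp(6*t), -4*t*exp(6*t), -t^2*exp(6*t) + 3*t*exp(6*t)]
  [t*exp(6*t), 2*t*exp(6*t) + exp(6*t), t^2*exp(6*t)/2 - t*exp(6*t)]
  [0, 0, exp(6*t)]

Strategy: write B = P · J · P⁻¹ where J is a Jordan canonical form, so e^{tB} = P · e^{tJ} · P⁻¹, and e^{tJ} can be computed block-by-block.

B has Jordan form
J =
  [6, 1, 0]
  [0, 6, 1]
  [0, 0, 6]
(up to reordering of blocks).

Per-block formulas:
  For a 3×3 Jordan block J_3(6): exp(t · J_3(6)) = e^(6t)·(I + t·N + (t^2/2)·N^2), where N is the 3×3 nilpotent shift.

After assembling e^{tJ} and conjugating by P, we get:

e^{tB} =
  [-2*t*exp(6*t) + exp(6*t), -4*t*exp(6*t), -t^2*exp(6*t) + 3*t*exp(6*t)]
  [t*exp(6*t), 2*t*exp(6*t) + exp(6*t), t^2*exp(6*t)/2 - t*exp(6*t)]
  [0, 0, exp(6*t)]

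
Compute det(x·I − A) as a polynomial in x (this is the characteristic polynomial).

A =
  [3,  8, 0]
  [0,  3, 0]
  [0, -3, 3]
x^3 - 9*x^2 + 27*x - 27

Expanding det(x·I − A) (e.g. by cofactor expansion or by noting that A is similar to its Jordan form J, which has the same characteristic polynomial as A) gives
  χ_A(x) = x^3 - 9*x^2 + 27*x - 27
which factors as (x - 3)^3. The eigenvalues (with algebraic multiplicities) are λ = 3 with multiplicity 3.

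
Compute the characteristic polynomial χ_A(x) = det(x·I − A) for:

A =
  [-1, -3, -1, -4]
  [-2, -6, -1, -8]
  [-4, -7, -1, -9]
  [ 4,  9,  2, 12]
x^4 - 4*x^3 + 6*x^2 - 4*x + 1

Expanding det(x·I − A) (e.g. by cofactor expansion or by noting that A is similar to its Jordan form J, which has the same characteristic polynomial as A) gives
  χ_A(x) = x^4 - 4*x^3 + 6*x^2 - 4*x + 1
which factors as (x - 1)^4. The eigenvalues (with algebraic multiplicities) are λ = 1 with multiplicity 4.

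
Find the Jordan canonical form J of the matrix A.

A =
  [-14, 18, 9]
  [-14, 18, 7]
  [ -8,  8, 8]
J_2(4) ⊕ J_1(4)

The characteristic polynomial is
  det(x·I − A) = x^3 - 12*x^2 + 48*x - 64 = (x - 4)^3

Eigenvalues and multiplicities (the geometric multiplicity of λ is n − rank(A − λI), which equals the number of Jordan blocks for λ):
  λ = 4: algebraic multiplicity = 3, geometric multiplicity = 2

Determining the block sizes for each eigenvalue:
  λ = 4: 2 blocks summing to 3 forces exactly one block of size 2 and the rest size 1 → block sizes [2, 1]

Assembling the blocks gives a Jordan form
J =
  [4, 1, 0]
  [0, 4, 0]
  [0, 0, 4]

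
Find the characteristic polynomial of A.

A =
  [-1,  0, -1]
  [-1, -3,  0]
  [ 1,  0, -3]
x^3 + 7*x^2 + 16*x + 12

Expanding det(x·I − A) (e.g. by cofactor expansion or by noting that A is similar to its Jordan form J, which has the same characteristic polynomial as A) gives
  χ_A(x) = x^3 + 7*x^2 + 16*x + 12
which factors as (x + 2)^2*(x + 3). The eigenvalues (with algebraic multiplicities) are λ = -3 with multiplicity 1, λ = -2 with multiplicity 2.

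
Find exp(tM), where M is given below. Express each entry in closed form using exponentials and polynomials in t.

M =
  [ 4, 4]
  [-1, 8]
e^{tM} =
  [-2*t*exp(6*t) + exp(6*t), 4*t*exp(6*t)]
  [-t*exp(6*t), 2*t*exp(6*t) + exp(6*t)]

Strategy: write M = P · J · P⁻¹ where J is a Jordan canonical form, so e^{tM} = P · e^{tJ} · P⁻¹, and e^{tJ} can be computed block-by-block.

M has Jordan form
J =
  [6, 1]
  [0, 6]
(up to reordering of blocks).

Per-block formulas:
  For a 2×2 Jordan block J_2(6): exp(t · J_2(6)) = e^(6t)·(I + t·N), where N is the 2×2 nilpotent shift.

After assembling e^{tJ} and conjugating by P, we get:

e^{tM} =
  [-2*t*exp(6*t) + exp(6*t), 4*t*exp(6*t)]
  [-t*exp(6*t), 2*t*exp(6*t) + exp(6*t)]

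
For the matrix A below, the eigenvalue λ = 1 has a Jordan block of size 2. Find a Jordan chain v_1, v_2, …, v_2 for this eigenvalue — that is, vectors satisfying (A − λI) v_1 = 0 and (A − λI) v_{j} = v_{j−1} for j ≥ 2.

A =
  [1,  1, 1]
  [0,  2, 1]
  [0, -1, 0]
A Jordan chain for λ = 1 of length 2:
v_1 = (1, 1, -1)ᵀ
v_2 = (0, 1, 0)ᵀ

Let N = A − (1)·I. We want v_2 with N^2 v_2 = 0 but N^1 v_2 ≠ 0; then v_{j-1} := N · v_j for j = 2, …, 2.

Pick v_2 = (0, 1, 0)ᵀ.
Then v_1 = N · v_2 = (1, 1, -1)ᵀ.

Sanity check: (A − (1)·I) v_1 = (0, 0, 0)ᵀ = 0. ✓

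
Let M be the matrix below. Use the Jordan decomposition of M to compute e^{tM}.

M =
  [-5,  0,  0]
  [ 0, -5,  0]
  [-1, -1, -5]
e^{tM} =
  [exp(-5*t), 0, 0]
  [0, exp(-5*t), 0]
  [-t*exp(-5*t), -t*exp(-5*t), exp(-5*t)]

Strategy: write M = P · J · P⁻¹ where J is a Jordan canonical form, so e^{tM} = P · e^{tJ} · P⁻¹, and e^{tJ} can be computed block-by-block.

M has Jordan form
J =
  [-5,  1,  0]
  [ 0, -5,  0]
  [ 0,  0, -5]
(up to reordering of blocks).

Per-block formulas:
  For a 2×2 Jordan block J_2(-5): exp(t · J_2(-5)) = e^(-5t)·(I + t·N), where N is the 2×2 nilpotent shift.
  For a 1×1 block at λ = -5: exp(t · [-5]) = [e^(-5t)].

After assembling e^{tJ} and conjugating by P, we get:

e^{tM} =
  [exp(-5*t), 0, 0]
  [0, exp(-5*t), 0]
  [-t*exp(-5*t), -t*exp(-5*t), exp(-5*t)]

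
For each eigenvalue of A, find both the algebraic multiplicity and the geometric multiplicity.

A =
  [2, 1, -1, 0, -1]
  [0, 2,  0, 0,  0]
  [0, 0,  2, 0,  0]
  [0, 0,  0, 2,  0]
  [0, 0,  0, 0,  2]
λ = 2: alg = 5, geom = 4

Step 1 — factor the characteristic polynomial to read off the algebraic multiplicities:
  χ_A(x) = (x - 2)^5

Step 2 — compute geometric multiplicities via the rank-nullity identity g(λ) = n − rank(A − λI):
  rank(A − (2)·I) = 1, so dim ker(A − (2)·I) = n − 1 = 4

Summary:
  λ = 2: algebraic multiplicity = 5, geometric multiplicity = 4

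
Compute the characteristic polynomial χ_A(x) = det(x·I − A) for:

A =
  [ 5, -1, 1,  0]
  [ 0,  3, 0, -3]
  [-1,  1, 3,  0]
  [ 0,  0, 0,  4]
x^4 - 15*x^3 + 84*x^2 - 208*x + 192

Expanding det(x·I − A) (e.g. by cofactor expansion or by noting that A is similar to its Jordan form J, which has the same characteristic polynomial as A) gives
  χ_A(x) = x^4 - 15*x^3 + 84*x^2 - 208*x + 192
which factors as (x - 4)^3*(x - 3). The eigenvalues (with algebraic multiplicities) are λ = 3 with multiplicity 1, λ = 4 with multiplicity 3.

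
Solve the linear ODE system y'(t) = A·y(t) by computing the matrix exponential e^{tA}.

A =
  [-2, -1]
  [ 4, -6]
e^{tA} =
  [2*t*exp(-4*t) + exp(-4*t), -t*exp(-4*t)]
  [4*t*exp(-4*t), -2*t*exp(-4*t) + exp(-4*t)]

Strategy: write A = P · J · P⁻¹ where J is a Jordan canonical form, so e^{tA} = P · e^{tJ} · P⁻¹, and e^{tJ} can be computed block-by-block.

A has Jordan form
J =
  [-4,  1]
  [ 0, -4]
(up to reordering of blocks).

Per-block formulas:
  For a 2×2 Jordan block J_2(-4): exp(t · J_2(-4)) = e^(-4t)·(I + t·N), where N is the 2×2 nilpotent shift.

After assembling e^{tJ} and conjugating by P, we get:

e^{tA} =
  [2*t*exp(-4*t) + exp(-4*t), -t*exp(-4*t)]
  [4*t*exp(-4*t), -2*t*exp(-4*t) + exp(-4*t)]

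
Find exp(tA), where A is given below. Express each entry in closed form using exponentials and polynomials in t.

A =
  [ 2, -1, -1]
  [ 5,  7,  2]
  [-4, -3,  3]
e^{tA} =
  [3*t^2*exp(4*t)/2 - 2*t*exp(4*t) + exp(4*t), t^2*exp(4*t) - t*exp(4*t), t^2*exp(4*t)/2 - t*exp(4*t)]
  [-3*t^2*exp(4*t)/2 + 5*t*exp(4*t), -t^2*exp(4*t) + 3*t*exp(4*t) + exp(4*t), -t^2*exp(4*t)/2 + 2*t*exp(4*t)]
  [-3*t^2*exp(4*t)/2 - 4*t*exp(4*t), -t^2*exp(4*t) - 3*t*exp(4*t), -t^2*exp(4*t)/2 - t*exp(4*t) + exp(4*t)]

Strategy: write A = P · J · P⁻¹ where J is a Jordan canonical form, so e^{tA} = P · e^{tJ} · P⁻¹, and e^{tJ} can be computed block-by-block.

A has Jordan form
J =
  [4, 1, 0]
  [0, 4, 1]
  [0, 0, 4]
(up to reordering of blocks).

Per-block formulas:
  For a 3×3 Jordan block J_3(4): exp(t · J_3(4)) = e^(4t)·(I + t·N + (t^2/2)·N^2), where N is the 3×3 nilpotent shift.

After assembling e^{tJ} and conjugating by P, we get:

e^{tA} =
  [3*t^2*exp(4*t)/2 - 2*t*exp(4*t) + exp(4*t), t^2*exp(4*t) - t*exp(4*t), t^2*exp(4*t)/2 - t*exp(4*t)]
  [-3*t^2*exp(4*t)/2 + 5*t*exp(4*t), -t^2*exp(4*t) + 3*t*exp(4*t) + exp(4*t), -t^2*exp(4*t)/2 + 2*t*exp(4*t)]
  [-3*t^2*exp(4*t)/2 - 4*t*exp(4*t), -t^2*exp(4*t) - 3*t*exp(4*t), -t^2*exp(4*t)/2 - t*exp(4*t) + exp(4*t)]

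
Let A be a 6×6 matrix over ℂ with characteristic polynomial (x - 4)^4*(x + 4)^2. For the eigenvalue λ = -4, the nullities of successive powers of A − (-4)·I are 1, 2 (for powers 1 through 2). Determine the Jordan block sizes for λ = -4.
Block sizes for λ = -4: [2]

From the dimensions of kernels of powers, the number of Jordan blocks of size at least j is d_j − d_{j−1} where d_j = dim ker(N^j) (with d_0 = 0). Computing the differences gives [1, 1].
The number of blocks of size exactly k is (#blocks of size ≥ k) − (#blocks of size ≥ k + 1), so the partition is: 1 block(s) of size 2.
In nonincreasing order the block sizes are [2].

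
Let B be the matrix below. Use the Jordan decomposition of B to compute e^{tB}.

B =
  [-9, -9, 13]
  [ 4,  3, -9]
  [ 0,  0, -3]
e^{tB} =
  [-6*t*exp(-3*t) + exp(-3*t), -9*t*exp(-3*t), 3*t^2*exp(-3*t)/2 + 13*t*exp(-3*t)]
  [4*t*exp(-3*t), 6*t*exp(-3*t) + exp(-3*t), -t^2*exp(-3*t) - 9*t*exp(-3*t)]
  [0, 0, exp(-3*t)]

Strategy: write B = P · J · P⁻¹ where J is a Jordan canonical form, so e^{tB} = P · e^{tJ} · P⁻¹, and e^{tJ} can be computed block-by-block.

B has Jordan form
J =
  [-3,  1,  0]
  [ 0, -3,  1]
  [ 0,  0, -3]
(up to reordering of blocks).

Per-block formulas:
  For a 3×3 Jordan block J_3(-3): exp(t · J_3(-3)) = e^(-3t)·(I + t·N + (t^2/2)·N^2), where N is the 3×3 nilpotent shift.

After assembling e^{tJ} and conjugating by P, we get:

e^{tB} =
  [-6*t*exp(-3*t) + exp(-3*t), -9*t*exp(-3*t), 3*t^2*exp(-3*t)/2 + 13*t*exp(-3*t)]
  [4*t*exp(-3*t), 6*t*exp(-3*t) + exp(-3*t), -t^2*exp(-3*t) - 9*t*exp(-3*t)]
  [0, 0, exp(-3*t)]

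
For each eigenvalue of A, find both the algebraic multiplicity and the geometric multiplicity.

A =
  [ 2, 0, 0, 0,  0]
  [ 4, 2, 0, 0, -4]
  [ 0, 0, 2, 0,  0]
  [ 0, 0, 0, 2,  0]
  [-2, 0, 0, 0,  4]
λ = 2: alg = 4, geom = 4; λ = 4: alg = 1, geom = 1

Step 1 — factor the characteristic polynomial to read off the algebraic multiplicities:
  χ_A(x) = (x - 4)*(x - 2)^4

Step 2 — compute geometric multiplicities via the rank-nullity identity g(λ) = n − rank(A − λI):
  rank(A − (2)·I) = 1, so dim ker(A − (2)·I) = n − 1 = 4
  rank(A − (4)·I) = 4, so dim ker(A − (4)·I) = n − 4 = 1

Summary:
  λ = 2: algebraic multiplicity = 4, geometric multiplicity = 4
  λ = 4: algebraic multiplicity = 1, geometric multiplicity = 1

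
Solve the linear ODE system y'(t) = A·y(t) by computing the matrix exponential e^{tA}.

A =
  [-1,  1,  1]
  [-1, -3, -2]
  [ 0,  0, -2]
e^{tA} =
  [t*exp(-2*t) + exp(-2*t), t*exp(-2*t), -t^2*exp(-2*t)/2 + t*exp(-2*t)]
  [-t*exp(-2*t), -t*exp(-2*t) + exp(-2*t), t^2*exp(-2*t)/2 - 2*t*exp(-2*t)]
  [0, 0, exp(-2*t)]

Strategy: write A = P · J · P⁻¹ where J is a Jordan canonical form, so e^{tA} = P · e^{tJ} · P⁻¹, and e^{tJ} can be computed block-by-block.

A has Jordan form
J =
  [-2,  1,  0]
  [ 0, -2,  1]
  [ 0,  0, -2]
(up to reordering of blocks).

Per-block formulas:
  For a 3×3 Jordan block J_3(-2): exp(t · J_3(-2)) = e^(-2t)·(I + t·N + (t^2/2)·N^2), where N is the 3×3 nilpotent shift.

After assembling e^{tJ} and conjugating by P, we get:

e^{tA} =
  [t*exp(-2*t) + exp(-2*t), t*exp(-2*t), -t^2*exp(-2*t)/2 + t*exp(-2*t)]
  [-t*exp(-2*t), -t*exp(-2*t) + exp(-2*t), t^2*exp(-2*t)/2 - 2*t*exp(-2*t)]
  [0, 0, exp(-2*t)]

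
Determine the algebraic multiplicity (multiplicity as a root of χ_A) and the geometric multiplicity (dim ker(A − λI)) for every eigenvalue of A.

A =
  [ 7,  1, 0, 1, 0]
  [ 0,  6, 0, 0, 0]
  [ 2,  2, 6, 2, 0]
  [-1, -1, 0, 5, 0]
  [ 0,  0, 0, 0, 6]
λ = 6: alg = 5, geom = 4

Step 1 — factor the characteristic polynomial to read off the algebraic multiplicities:
  χ_A(x) = (x - 6)^5

Step 2 — compute geometric multiplicities via the rank-nullity identity g(λ) = n − rank(A − λI):
  rank(A − (6)·I) = 1, so dim ker(A − (6)·I) = n − 1 = 4

Summary:
  λ = 6: algebraic multiplicity = 5, geometric multiplicity = 4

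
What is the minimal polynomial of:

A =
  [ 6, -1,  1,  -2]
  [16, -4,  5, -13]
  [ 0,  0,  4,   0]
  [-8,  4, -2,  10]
x^3 - 12*x^2 + 48*x - 64

The characteristic polynomial is χ_A(x) = (x - 4)^4, so the eigenvalues are known. The minimal polynomial is
  m_A(x) = Π_λ (x − λ)^{k_λ}
where k_λ is the size of the *largest* Jordan block for λ (equivalently, the smallest k with (A − λI)^k v = 0 for every generalised eigenvector v of λ).

  λ = 4: largest Jordan block has size 3, contributing (x − 4)^3

So m_A(x) = (x - 4)^3 = x^3 - 12*x^2 + 48*x - 64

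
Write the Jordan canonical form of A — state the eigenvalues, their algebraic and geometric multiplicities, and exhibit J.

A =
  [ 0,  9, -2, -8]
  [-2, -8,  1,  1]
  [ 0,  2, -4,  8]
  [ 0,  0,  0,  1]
J_3(-4) ⊕ J_1(1)

The characteristic polynomial is
  det(x·I − A) = x^4 + 11*x^3 + 36*x^2 + 16*x - 64 = (x - 1)*(x + 4)^3

Eigenvalues and multiplicities (the geometric multiplicity of λ is n − rank(A − λI), which equals the number of Jordan blocks for λ):
  λ = -4: algebraic multiplicity = 3, geometric multiplicity = 1
  λ = 1: algebraic multiplicity = 1, geometric multiplicity = 1

Determining the block sizes for each eigenvalue:
  λ = -4: one block (gm = 1), so the single block has size am = 3 → block sizes [3]
  λ = 1: one block (gm = 1), so the single block has size am = 1 → block sizes [1]

Assembling the blocks gives a Jordan form
J =
  [-4,  1,  0, 0]
  [ 0, -4,  1, 0]
  [ 0,  0, -4, 0]
  [ 0,  0,  0, 1]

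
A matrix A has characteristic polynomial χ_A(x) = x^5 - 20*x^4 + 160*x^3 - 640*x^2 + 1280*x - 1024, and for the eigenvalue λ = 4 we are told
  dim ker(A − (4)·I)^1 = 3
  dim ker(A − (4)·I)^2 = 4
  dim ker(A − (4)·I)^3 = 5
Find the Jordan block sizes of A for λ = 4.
Block sizes for λ = 4: [3, 1, 1]

From the dimensions of kernels of powers, the number of Jordan blocks of size at least j is d_j − d_{j−1} where d_j = dim ker(N^j) (with d_0 = 0). Computing the differences gives [3, 1, 1].
The number of blocks of size exactly k is (#blocks of size ≥ k) − (#blocks of size ≥ k + 1), so the partition is: 2 block(s) of size 1, 1 block(s) of size 3.
In nonincreasing order the block sizes are [3, 1, 1].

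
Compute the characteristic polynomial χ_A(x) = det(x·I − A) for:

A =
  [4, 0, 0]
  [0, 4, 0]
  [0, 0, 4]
x^3 - 12*x^2 + 48*x - 64

Expanding det(x·I − A) (e.g. by cofactor expansion or by noting that A is similar to its Jordan form J, which has the same characteristic polynomial as A) gives
  χ_A(x) = x^3 - 12*x^2 + 48*x - 64
which factors as (x - 4)^3. The eigenvalues (with algebraic multiplicities) are λ = 4 with multiplicity 3.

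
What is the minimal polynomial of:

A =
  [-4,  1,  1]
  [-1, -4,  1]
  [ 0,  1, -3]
x^3 + 11*x^2 + 40*x + 48

The characteristic polynomial is χ_A(x) = (x + 3)*(x + 4)^2, so the eigenvalues are known. The minimal polynomial is
  m_A(x) = Π_λ (x − λ)^{k_λ}
where k_λ is the size of the *largest* Jordan block for λ (equivalently, the smallest k with (A − λI)^k v = 0 for every generalised eigenvector v of λ).

  λ = -4: largest Jordan block has size 2, contributing (x + 4)^2
  λ = -3: largest Jordan block has size 1, contributing (x + 3)

So m_A(x) = (x + 3)*(x + 4)^2 = x^3 + 11*x^2 + 40*x + 48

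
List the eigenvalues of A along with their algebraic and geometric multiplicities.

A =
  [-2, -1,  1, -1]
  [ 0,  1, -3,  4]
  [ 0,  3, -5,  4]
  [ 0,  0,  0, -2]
λ = -2: alg = 4, geom = 2

Step 1 — factor the characteristic polynomial to read off the algebraic multiplicities:
  χ_A(x) = (x + 2)^4

Step 2 — compute geometric multiplicities via the rank-nullity identity g(λ) = n − rank(A − λI):
  rank(A − (-2)·I) = 2, so dim ker(A − (-2)·I) = n − 2 = 2

Summary:
  λ = -2: algebraic multiplicity = 4, geometric multiplicity = 2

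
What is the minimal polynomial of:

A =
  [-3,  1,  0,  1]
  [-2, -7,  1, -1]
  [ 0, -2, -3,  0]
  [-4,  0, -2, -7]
x^3 + 15*x^2 + 75*x + 125

The characteristic polynomial is χ_A(x) = (x + 5)^4, so the eigenvalues are known. The minimal polynomial is
  m_A(x) = Π_λ (x − λ)^{k_λ}
where k_λ is the size of the *largest* Jordan block for λ (equivalently, the smallest k with (A − λI)^k v = 0 for every generalised eigenvector v of λ).

  λ = -5: largest Jordan block has size 3, contributing (x + 5)^3

So m_A(x) = (x + 5)^3 = x^3 + 15*x^2 + 75*x + 125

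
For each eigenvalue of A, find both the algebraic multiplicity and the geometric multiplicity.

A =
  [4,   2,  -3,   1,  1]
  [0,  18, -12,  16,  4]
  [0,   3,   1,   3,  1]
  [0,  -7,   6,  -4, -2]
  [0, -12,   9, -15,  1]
λ = 4: alg = 5, geom = 3

Step 1 — factor the characteristic polynomial to read off the algebraic multiplicities:
  χ_A(x) = (x - 4)^5

Step 2 — compute geometric multiplicities via the rank-nullity identity g(λ) = n − rank(A − λI):
  rank(A − (4)·I) = 2, so dim ker(A − (4)·I) = n − 2 = 3

Summary:
  λ = 4: algebraic multiplicity = 5, geometric multiplicity = 3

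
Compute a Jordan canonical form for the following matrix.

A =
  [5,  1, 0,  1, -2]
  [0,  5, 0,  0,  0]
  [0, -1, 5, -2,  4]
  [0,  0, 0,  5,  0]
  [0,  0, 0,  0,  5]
J_2(5) ⊕ J_2(5) ⊕ J_1(5)

The characteristic polynomial is
  det(x·I − A) = x^5 - 25*x^4 + 250*x^3 - 1250*x^2 + 3125*x - 3125 = (x - 5)^5

Eigenvalues and multiplicities (the geometric multiplicity of λ is n − rank(A − λI), which equals the number of Jordan blocks for λ):
  λ = 5: algebraic multiplicity = 5, geometric multiplicity = 3

Determining the block sizes for each eigenvalue:
  λ = 5: with am = 5 and gm = 3, the partition is not yet determined (e.g. several partitions of 5 into 3 parts exist). Let N = A − (5)·I. Computing rank(N^1) = 2, rank(N^2) = 0; the number of blocks of size ≥ j is rank(N^{j−1}) − rank(N^j), giving [3, 2]. So we have 2 block(s) of size 2, 1 block(s) of size 1 → block sizes [2, 2, 1]

Assembling the blocks gives a Jordan form
J =
  [5, 1, 0, 0, 0]
  [0, 5, 0, 0, 0]
  [0, 0, 5, 1, 0]
  [0, 0, 0, 5, 0]
  [0, 0, 0, 0, 5]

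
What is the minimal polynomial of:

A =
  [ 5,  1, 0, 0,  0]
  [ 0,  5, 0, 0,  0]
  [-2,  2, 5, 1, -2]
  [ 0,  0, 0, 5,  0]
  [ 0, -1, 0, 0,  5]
x^2 - 10*x + 25

The characteristic polynomial is χ_A(x) = (x - 5)^5, so the eigenvalues are known. The minimal polynomial is
  m_A(x) = Π_λ (x − λ)^{k_λ}
where k_λ is the size of the *largest* Jordan block for λ (equivalently, the smallest k with (A − λI)^k v = 0 for every generalised eigenvector v of λ).

  λ = 5: largest Jordan block has size 2, contributing (x − 5)^2

So m_A(x) = (x - 5)^2 = x^2 - 10*x + 25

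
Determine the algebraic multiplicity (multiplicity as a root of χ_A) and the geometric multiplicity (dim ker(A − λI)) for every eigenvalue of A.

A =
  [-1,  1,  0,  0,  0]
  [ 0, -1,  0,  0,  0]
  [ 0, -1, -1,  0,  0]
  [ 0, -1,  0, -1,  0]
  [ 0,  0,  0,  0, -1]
λ = -1: alg = 5, geom = 4

Step 1 — factor the characteristic polynomial to read off the algebraic multiplicities:
  χ_A(x) = (x + 1)^5

Step 2 — compute geometric multiplicities via the rank-nullity identity g(λ) = n − rank(A − λI):
  rank(A − (-1)·I) = 1, so dim ker(A − (-1)·I) = n − 1 = 4

Summary:
  λ = -1: algebraic multiplicity = 5, geometric multiplicity = 4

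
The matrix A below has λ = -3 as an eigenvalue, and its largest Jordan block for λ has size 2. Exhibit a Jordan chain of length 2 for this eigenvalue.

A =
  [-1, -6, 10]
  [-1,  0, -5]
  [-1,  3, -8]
A Jordan chain for λ = -3 of length 2:
v_1 = (2, -1, -1)ᵀ
v_2 = (1, 0, 0)ᵀ

Let N = A − (-3)·I. We want v_2 with N^2 v_2 = 0 but N^1 v_2 ≠ 0; then v_{j-1} := N · v_j for j = 2, …, 2.

Pick v_2 = (1, 0, 0)ᵀ.
Then v_1 = N · v_2 = (2, -1, -1)ᵀ.

Sanity check: (A − (-3)·I) v_1 = (0, 0, 0)ᵀ = 0. ✓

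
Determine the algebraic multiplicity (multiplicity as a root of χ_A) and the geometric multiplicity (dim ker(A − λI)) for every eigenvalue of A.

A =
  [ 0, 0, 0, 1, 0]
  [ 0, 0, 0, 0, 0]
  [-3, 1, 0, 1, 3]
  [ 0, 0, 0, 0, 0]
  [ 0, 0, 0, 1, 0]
λ = 0: alg = 5, geom = 3

Step 1 — factor the characteristic polynomial to read off the algebraic multiplicities:
  χ_A(x) = x^5

Step 2 — compute geometric multiplicities via the rank-nullity identity g(λ) = n − rank(A − λI):
  rank(A − (0)·I) = 2, so dim ker(A − (0)·I) = n − 2 = 3

Summary:
  λ = 0: algebraic multiplicity = 5, geometric multiplicity = 3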